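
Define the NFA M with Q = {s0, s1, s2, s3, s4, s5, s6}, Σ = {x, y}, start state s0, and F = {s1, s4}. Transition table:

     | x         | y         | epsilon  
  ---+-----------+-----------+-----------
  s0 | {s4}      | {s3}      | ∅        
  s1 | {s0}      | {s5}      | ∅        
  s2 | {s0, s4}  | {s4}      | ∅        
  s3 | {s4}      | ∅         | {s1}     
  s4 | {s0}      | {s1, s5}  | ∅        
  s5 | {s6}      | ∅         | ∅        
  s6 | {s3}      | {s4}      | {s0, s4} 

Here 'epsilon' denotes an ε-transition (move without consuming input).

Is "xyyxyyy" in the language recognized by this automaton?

Start in {s0}.
Read 'x': s0→{s4}; now {s4}.
Read 'y': s4→{s1, s5}; now {s1, s5}.
Read 'y': s1→{s5}, s5→∅; now {s5}.
Read 'x': s5→{s6}; union {s6}; ε-closure = {s0, s4, s6}.
Read 'y': s0→{s3}, s4→{s1, s5}, s6→{s4}; now {s1, s3, s4, s5}.
Read 'y': s1→{s5}, s3→∅, s4→{s1, s5}, s5→∅; now {s1, s5}.
Read 'y': s1→{s5}, s5→∅; now {s5}.
The final set {s5} contains no accepting state.

No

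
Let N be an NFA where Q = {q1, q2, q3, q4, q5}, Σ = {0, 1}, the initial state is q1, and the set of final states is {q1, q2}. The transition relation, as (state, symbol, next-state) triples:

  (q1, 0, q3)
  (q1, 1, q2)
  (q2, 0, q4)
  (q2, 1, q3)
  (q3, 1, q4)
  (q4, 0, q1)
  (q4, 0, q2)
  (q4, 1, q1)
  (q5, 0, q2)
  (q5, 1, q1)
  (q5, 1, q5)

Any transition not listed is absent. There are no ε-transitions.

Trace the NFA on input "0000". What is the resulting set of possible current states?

Start in {q1}.
Read '0': {q1} → {q3}.
Read '0': {q3} → ∅.
The set is empty and remains empty for the remaining 2 symbols.

∅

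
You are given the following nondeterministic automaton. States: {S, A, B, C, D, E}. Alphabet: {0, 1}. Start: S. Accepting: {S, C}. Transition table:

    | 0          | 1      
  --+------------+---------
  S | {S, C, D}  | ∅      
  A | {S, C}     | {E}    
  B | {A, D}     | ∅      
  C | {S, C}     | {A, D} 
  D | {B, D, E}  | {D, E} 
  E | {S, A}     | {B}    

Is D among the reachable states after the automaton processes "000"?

Yes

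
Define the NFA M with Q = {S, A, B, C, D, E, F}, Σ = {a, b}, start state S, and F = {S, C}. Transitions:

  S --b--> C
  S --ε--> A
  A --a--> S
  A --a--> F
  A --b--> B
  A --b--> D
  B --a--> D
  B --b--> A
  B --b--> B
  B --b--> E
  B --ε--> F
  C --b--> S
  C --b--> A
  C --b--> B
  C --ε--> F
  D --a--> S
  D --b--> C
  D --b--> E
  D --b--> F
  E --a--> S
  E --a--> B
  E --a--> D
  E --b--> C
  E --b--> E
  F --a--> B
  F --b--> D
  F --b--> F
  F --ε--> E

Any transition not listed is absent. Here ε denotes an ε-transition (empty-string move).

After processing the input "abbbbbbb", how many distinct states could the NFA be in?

7

Start: ε-closure({S}) = {S, A}.
Read 'a': S→∅, A→{S, F}; union {S, F}; ε-closure = {S, A, E, F}.
Read 'b': S→{C}, A→{B, D}, E→{C, E}, F→{D, F}; now {B, C, D, E, F}.
Read 'b': B→{A, B, E}, C→{S, A, B}, D→{C, E, F}, E→{C, E}, F→{D, F}; now {S, A, B, C, D, E, F}.
Read 'b': S→{C}, A→{B, D}, B→{A, B, E}, C→{S, A, B}, D→{C, E, F}, E→{C, E}, F→{D, F}; now {S, A, B, C, D, E, F}.
Read 'b': S→{C}, A→{B, D}, B→{A, B, E}, C→{S, A, B}, D→{C, E, F}, E→{C, E}, F→{D, F}; now {S, A, B, C, D, E, F}.
Read 'b': S→{C}, A→{B, D}, B→{A, B, E}, C→{S, A, B}, D→{C, E, F}, E→{C, E}, F→{D, F}; now {S, A, B, C, D, E, F}.
Read 'b': S→{C}, A→{B, D}, B→{A, B, E}, C→{S, A, B}, D→{C, E, F}, E→{C, E}, F→{D, F}; now {S, A, B, C, D, E, F}.
Read 'b': S→{C}, A→{B, D}, B→{A, B, E}, C→{S, A, B}, D→{C, E, F}, E→{C, E}, F→{D, F}; now {S, A, B, C, D, E, F}.
That set has 7 states.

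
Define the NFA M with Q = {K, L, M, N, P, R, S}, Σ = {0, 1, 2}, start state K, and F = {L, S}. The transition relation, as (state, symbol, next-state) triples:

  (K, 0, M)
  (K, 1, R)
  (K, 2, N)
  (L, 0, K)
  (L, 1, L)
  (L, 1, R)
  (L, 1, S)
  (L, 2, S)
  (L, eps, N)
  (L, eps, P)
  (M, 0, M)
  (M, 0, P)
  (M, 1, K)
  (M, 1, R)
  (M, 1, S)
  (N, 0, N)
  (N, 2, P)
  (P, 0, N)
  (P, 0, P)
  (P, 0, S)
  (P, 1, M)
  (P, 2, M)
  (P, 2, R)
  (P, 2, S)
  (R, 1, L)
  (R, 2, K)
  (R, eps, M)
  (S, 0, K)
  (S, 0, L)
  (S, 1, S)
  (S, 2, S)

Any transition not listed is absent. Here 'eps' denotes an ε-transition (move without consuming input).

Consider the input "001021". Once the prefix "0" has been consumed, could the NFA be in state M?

Start in {K}.
Read '0': K→{M}; now {M}.
State M is in {M}.

Yes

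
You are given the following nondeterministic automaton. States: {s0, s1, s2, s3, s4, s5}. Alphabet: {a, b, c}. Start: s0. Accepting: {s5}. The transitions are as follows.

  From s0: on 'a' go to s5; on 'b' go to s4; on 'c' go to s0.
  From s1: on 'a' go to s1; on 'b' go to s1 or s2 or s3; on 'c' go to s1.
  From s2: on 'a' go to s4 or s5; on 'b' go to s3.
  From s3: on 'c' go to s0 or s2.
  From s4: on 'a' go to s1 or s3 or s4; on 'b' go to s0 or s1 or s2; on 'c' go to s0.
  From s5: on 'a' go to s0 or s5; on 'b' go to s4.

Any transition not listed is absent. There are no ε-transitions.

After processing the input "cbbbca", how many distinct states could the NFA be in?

Start in {s0}.
Read 'c': s0→{s0}; now {s0}.
Read 'b': s0→{s4}; now {s4}.
Read 'b': s4→{s0, s1, s2}; now {s0, s1, s2}.
Read 'b': s0→{s4}, s1→{s1, s2, s3}, s2→{s3}; now {s1, s2, s3, s4}.
Read 'c': s1→{s1}, s2→∅, s3→{s0, s2}, s4→{s0}; now {s0, s1, s2}.
Read 'a': s0→{s5}, s1→{s1}, s2→{s4, s5}; now {s1, s4, s5}.
That set has 3 states.

3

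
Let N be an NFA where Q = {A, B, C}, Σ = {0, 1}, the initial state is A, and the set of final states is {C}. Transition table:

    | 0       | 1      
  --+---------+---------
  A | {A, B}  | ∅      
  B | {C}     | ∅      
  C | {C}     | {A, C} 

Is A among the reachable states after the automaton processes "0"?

Yes

Start in {A}.
Read '0': A→{A, B}; now {A, B}.
State A is in {A, B}.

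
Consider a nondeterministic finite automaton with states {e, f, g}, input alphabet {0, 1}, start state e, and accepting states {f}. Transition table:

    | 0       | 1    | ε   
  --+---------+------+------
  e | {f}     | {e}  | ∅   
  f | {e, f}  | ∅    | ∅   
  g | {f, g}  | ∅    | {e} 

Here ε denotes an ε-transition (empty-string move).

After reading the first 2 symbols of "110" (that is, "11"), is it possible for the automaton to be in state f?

Start in {e}.
Read '1': e→{e}; now {e}.
Read '1': e→{e}; now {e}.
State f is not in {e}.

No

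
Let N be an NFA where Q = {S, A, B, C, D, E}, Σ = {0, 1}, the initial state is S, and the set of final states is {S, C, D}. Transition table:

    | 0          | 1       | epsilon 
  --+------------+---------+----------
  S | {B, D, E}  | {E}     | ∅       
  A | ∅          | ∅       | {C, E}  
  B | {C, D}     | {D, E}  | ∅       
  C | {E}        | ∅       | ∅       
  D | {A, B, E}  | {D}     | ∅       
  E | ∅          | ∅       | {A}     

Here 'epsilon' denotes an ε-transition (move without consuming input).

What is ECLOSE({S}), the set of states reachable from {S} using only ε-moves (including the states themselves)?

{S}

Begin with {S}.
No ε-moves leave this set, so the closure equals the set itself.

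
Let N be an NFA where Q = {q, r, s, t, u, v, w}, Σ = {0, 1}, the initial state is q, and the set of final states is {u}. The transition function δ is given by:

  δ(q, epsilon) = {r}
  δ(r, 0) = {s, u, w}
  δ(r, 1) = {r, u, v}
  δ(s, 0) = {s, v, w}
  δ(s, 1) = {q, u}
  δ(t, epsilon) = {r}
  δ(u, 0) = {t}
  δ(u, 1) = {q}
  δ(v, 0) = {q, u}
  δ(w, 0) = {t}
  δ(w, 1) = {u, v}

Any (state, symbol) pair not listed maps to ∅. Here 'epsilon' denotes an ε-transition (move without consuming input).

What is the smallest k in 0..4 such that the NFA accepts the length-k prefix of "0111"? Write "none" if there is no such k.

1

Start: ε-closure({q}) = {q, r}.
Read '0': q→∅, r→{s, u, w}; now {s, u, w}.
None of the earlier sets intersect F, but {s, u, w} does.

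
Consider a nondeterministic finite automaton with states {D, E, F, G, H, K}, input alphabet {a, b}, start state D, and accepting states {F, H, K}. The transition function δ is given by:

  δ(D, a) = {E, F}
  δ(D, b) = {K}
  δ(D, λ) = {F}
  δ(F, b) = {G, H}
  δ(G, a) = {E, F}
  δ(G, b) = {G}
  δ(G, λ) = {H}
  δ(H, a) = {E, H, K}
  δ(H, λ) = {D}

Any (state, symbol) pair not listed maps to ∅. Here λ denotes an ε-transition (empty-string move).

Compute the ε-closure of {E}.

{E}

Begin with {E}.
No ε-moves leave this set, so the closure equals the set itself.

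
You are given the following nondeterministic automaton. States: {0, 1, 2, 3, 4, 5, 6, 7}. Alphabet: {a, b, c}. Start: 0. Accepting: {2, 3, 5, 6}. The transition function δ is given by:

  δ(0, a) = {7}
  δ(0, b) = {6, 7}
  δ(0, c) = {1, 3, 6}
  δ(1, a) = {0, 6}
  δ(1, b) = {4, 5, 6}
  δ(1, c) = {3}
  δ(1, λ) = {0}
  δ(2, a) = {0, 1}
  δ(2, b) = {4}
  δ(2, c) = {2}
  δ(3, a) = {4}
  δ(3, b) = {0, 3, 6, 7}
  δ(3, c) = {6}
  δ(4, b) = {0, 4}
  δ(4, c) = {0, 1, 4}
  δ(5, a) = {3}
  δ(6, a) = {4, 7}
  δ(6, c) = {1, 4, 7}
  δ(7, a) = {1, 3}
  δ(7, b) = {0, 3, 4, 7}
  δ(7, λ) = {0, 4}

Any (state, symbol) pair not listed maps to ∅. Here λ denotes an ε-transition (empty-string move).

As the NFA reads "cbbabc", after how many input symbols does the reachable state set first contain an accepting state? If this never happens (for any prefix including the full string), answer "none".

Start in {0}.
Read 'c': 0→{1, 3, 6}; union {1, 3, 6}; ε-closure = {0, 1, 3, 6}.
None of the earlier sets intersect F, but {0, 1, 3, 6} does.

1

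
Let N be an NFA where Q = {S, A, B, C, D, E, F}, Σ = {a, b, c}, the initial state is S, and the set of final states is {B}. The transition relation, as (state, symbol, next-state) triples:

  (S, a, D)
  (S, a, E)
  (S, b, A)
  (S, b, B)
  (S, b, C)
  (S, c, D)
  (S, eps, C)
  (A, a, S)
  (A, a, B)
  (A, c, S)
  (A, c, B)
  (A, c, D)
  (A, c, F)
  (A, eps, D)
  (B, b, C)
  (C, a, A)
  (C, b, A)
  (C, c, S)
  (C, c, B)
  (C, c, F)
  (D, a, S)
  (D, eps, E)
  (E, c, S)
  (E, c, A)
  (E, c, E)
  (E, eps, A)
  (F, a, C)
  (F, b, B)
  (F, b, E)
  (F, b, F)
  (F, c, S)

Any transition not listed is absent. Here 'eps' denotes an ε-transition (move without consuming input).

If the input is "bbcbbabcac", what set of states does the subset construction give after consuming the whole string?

{S, A, B, C, D, E, F}

Start: ε-closure({S}) = {S, C}.
Read 'b': S→{A, B, C}, C→{A}; union {A, B, C}; ε-closure = {A, B, C, D, E}.
Read 'b': A→∅, B→{C}, C→{A}, D→∅, E→∅; union {A, C}; ε-closure = {A, C, D, E}.
Read 'c': A→{S, B, D, F}, C→{S, B, F}, D→∅, E→{S, A, E}; union {S, A, B, D, E, F}; ε-closure = {S, A, B, C, D, E, F}.
Read 'b': S→{A, B, C}, A→∅, B→{C}, C→{A}, D→∅, E→∅, F→{B, E, F}; union {A, B, C, E, F}; ε-closure = {A, B, C, D, E, F}.
Read 'b': A→∅, B→{C}, C→{A}, D→∅, E→∅, F→{B, E, F}; union {A, B, C, E, F}; ε-closure = {A, B, C, D, E, F}.
Read 'a': A→{S, B}, B→∅, C→{A}, D→{S}, E→∅, F→{C}; union {S, A, B, C}; ε-closure = {S, A, B, C, D, E}.
Read 'b': S→{A, B, C}, A→∅, B→{C}, C→{A}, D→∅, E→∅; union {A, B, C}; ε-closure = {A, B, C, D, E}.
Read 'c': A→{S, B, D, F}, B→∅, C→{S, B, F}, D→∅, E→{S, A, E}; union {S, A, B, D, E, F}; ε-closure = {S, A, B, C, D, E, F}.
Read 'a': S→{D, E}, A→{S, B}, B→∅, C→{A}, D→{S}, E→∅, F→{C}; now {S, A, B, C, D, E}.
Read 'c': S→{D}, A→{S, B, D, F}, B→∅, C→{S, B, F}, D→∅, E→{S, A, E}; union {S, A, B, D, E, F}; ε-closure = {S, A, B, C, D, E, F}.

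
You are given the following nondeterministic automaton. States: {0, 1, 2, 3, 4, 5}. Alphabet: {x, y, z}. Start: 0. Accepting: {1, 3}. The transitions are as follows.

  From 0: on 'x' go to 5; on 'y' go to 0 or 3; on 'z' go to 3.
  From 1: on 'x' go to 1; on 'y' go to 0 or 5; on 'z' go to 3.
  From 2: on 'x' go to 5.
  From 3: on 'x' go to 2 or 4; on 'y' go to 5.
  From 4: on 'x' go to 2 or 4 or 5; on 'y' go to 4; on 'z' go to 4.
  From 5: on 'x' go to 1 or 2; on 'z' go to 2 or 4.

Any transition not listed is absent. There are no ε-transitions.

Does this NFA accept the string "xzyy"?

Start in {0}.
Read 'x': 0→{5}; now {5}.
Read 'z': 5→{2, 4}; now {2, 4}.
Read 'y': 2→∅, 4→{4}; now {4}.
Read 'y': 4→{4}; now {4}.
The final set {4} contains no accepting state.

No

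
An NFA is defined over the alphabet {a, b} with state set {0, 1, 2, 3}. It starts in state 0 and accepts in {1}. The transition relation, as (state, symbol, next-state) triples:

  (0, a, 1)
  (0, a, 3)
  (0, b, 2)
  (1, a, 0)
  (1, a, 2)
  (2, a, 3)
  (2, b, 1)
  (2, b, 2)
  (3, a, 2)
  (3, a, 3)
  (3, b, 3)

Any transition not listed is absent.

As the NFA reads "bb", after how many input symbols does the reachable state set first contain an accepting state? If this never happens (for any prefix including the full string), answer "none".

Start in {0}.
Read 'b': {0} → {2}.
Read 'b': {2} → {1, 2}.
None of the earlier sets intersect F, but {1, 2} does.

2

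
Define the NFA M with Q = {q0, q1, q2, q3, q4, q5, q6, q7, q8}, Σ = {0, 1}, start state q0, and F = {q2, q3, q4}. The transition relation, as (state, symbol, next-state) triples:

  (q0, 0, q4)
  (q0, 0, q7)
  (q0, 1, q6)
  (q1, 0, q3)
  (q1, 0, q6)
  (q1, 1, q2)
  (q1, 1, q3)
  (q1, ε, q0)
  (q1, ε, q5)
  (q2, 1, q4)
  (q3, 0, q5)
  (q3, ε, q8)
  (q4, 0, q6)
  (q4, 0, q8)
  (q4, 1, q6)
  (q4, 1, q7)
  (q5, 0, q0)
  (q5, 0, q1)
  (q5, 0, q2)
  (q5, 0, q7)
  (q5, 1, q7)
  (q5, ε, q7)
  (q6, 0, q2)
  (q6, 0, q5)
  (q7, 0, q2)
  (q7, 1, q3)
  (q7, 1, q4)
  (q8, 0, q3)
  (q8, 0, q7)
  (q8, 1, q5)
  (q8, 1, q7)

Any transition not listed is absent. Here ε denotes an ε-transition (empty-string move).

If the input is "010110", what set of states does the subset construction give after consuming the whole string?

{q0, q1, q2, q3, q5, q6, q7, q8}

Start in {q0}.
Read '0': {q0} → {q4, q7}.
Read '1': {q4, q7} → {q3, q4, q6, q7, q8}.
Read '0': {q3, q4, q6, q7, q8} → {q2, q3, q5, q6, q7, q8}.
Read '1': {q2, q3, q5, q6, q7, q8} → {q3, q4, q5, q7, q8}.
Read '1': {q3, q4, q5, q7, q8} → {q3, q4, q5, q6, q7, q8}.
Read '0': {q3, q4, q5, q6, q7, q8} → {q0, q1, q2, q3, q5, q6, q7, q8}.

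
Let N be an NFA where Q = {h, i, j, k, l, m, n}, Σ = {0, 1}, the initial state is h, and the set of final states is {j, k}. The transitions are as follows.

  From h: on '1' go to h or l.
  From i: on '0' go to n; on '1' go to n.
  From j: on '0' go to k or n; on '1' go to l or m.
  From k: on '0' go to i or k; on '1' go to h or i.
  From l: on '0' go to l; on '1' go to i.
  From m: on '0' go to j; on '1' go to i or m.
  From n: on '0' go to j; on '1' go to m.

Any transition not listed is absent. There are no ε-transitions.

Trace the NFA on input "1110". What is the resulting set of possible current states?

{j, l, n}

Start in {h}.
Read '1': h→{h, l}; now {h, l}.
Read '1': h→{h, l}, l→{i}; now {h, i, l}.
Read '1': h→{h, l}, i→{n}, l→{i}; now {h, i, l, n}.
Read '0': h→∅, i→{n}, l→{l}, n→{j}; now {j, l, n}.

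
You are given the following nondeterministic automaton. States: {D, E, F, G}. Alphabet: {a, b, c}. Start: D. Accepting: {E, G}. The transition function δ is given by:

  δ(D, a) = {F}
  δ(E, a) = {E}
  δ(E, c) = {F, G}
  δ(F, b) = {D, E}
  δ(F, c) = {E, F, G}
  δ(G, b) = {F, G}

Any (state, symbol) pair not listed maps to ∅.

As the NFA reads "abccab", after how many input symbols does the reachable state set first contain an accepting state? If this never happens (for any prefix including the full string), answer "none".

Start in {D}.
Read 'a': {D} → {F}.
Read 'b': {F} → {D, E}.
None of the earlier sets intersect F, but {D, E} does.

2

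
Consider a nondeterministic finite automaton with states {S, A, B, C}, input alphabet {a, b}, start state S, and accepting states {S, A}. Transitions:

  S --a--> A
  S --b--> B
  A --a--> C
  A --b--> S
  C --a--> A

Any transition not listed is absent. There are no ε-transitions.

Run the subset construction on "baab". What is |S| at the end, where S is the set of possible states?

Start in {S}.
Read 'b': {S} → {B}.
Read 'a': {B} → ∅.
The set is empty and remains empty for the remaining 2 symbols.
That set has 0 states.

0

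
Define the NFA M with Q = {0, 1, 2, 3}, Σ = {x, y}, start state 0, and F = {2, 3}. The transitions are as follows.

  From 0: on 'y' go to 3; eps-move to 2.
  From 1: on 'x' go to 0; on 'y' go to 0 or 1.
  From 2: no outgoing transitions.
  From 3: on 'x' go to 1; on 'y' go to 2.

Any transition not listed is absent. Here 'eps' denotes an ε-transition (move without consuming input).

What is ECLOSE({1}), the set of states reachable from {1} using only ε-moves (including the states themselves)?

Begin with {1}.
No ε-moves leave this set, so the closure equals the set itself.

{1}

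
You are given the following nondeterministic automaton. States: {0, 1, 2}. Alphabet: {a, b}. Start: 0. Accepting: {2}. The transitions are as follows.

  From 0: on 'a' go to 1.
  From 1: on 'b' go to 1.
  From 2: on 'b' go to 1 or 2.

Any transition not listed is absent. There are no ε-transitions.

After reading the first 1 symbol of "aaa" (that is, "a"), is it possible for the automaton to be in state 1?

Start in {0}.
Read 'a': {0} → {1}.
State 1 is in {1}.

Yes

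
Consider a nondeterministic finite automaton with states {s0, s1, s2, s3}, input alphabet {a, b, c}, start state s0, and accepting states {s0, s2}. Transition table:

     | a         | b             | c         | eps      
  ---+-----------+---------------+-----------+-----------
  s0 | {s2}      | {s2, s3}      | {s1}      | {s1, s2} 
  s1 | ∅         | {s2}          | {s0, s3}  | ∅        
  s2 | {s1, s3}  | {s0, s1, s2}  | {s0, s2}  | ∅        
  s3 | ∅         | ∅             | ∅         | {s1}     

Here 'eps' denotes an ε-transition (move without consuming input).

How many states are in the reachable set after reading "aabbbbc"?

4

Start: ε-closure({s0}) = {s0, s1, s2}.
Read 'a': s0→{s2}, s1→∅, s2→{s1, s3}; now {s1, s2, s3}.
Read 'a': s1→∅, s2→{s1, s3}, s3→∅; now {s1, s3}.
Read 'b': s1→{s2}, s3→∅; now {s2}.
Read 'b': s2→{s0, s1, s2}; now {s0, s1, s2}.
Read 'b': s0→{s2, s3}, s1→{s2}, s2→{s0, s1, s2}; now {s0, s1, s2, s3}.
Read 'b': s0→{s2, s3}, s1→{s2}, s2→{s0, s1, s2}, s3→∅; now {s0, s1, s2, s3}.
Read 'c': s0→{s1}, s1→{s0, s3}, s2→{s0, s2}, s3→∅; now {s0, s1, s2, s3}.
That set has 4 states.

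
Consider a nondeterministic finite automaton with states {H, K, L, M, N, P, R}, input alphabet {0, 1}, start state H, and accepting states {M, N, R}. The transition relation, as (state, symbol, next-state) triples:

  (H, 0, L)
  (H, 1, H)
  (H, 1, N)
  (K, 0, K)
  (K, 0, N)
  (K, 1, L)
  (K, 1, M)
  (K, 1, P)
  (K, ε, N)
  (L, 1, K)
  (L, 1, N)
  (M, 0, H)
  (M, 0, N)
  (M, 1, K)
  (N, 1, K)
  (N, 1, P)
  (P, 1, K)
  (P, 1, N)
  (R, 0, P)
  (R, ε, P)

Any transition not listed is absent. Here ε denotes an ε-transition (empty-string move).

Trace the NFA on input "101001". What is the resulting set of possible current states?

{K, L, M, N, P}

Start in {H}.
Read '1': H→{H, N}; now {H, N}.
Read '0': H→{L}, N→∅; now {L}.
Read '1': L→{K, N}; now {K, N}.
Read '0': K→{K, N}, N→∅; now {K, N}.
Read '0': K→{K, N}, N→∅; now {K, N}.
Read '1': K→{L, M, P}, N→{K, P}; union {K, L, M, P}; ε-closure = {K, L, M, N, P}.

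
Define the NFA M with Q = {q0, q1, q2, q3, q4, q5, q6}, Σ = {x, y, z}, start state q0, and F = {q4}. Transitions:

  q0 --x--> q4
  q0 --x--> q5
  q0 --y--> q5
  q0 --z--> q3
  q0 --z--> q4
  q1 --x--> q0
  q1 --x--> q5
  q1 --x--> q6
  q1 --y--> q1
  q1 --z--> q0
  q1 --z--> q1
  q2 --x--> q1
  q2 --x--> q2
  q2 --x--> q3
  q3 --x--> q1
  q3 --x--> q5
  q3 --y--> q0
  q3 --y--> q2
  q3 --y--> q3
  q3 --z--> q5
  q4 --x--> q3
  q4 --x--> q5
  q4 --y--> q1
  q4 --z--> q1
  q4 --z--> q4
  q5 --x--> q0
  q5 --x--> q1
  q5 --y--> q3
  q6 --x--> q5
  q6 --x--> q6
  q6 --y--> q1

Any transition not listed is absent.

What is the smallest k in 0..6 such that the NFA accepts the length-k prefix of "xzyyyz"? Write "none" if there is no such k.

1

Start in {q0}.
Read 'x': q0→{q4, q5}; now {q4, q5}.
None of the earlier sets intersect F, but {q4, q5} does.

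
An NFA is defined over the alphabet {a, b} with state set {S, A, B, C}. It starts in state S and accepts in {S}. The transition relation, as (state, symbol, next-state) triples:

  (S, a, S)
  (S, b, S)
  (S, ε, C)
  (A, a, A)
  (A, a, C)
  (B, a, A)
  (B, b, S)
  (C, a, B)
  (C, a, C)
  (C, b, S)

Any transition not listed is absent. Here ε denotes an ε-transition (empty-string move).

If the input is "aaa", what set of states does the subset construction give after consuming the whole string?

Start: ε-closure({S}) = {S, C}.
Read 'a': {S, C} → {S, B, C}.
Read 'a': {S, B, C} → {S, A, B, C}.
Read 'a': {S, A, B, C} → {S, A, B, C}.

{S, A, B, C}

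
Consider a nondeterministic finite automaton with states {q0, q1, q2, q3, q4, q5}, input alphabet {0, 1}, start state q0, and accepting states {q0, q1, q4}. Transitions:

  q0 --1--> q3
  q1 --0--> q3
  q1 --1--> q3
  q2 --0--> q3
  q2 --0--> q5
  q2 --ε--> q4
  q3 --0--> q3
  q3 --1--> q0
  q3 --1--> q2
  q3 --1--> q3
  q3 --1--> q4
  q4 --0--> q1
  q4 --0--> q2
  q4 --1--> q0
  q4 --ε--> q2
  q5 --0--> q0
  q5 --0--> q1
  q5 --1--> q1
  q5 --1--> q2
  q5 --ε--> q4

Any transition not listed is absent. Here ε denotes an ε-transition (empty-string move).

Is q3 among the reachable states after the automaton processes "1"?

Yes

Start in {q0}.
Read '1': {q0} → {q3}.
State q3 is in {q3}.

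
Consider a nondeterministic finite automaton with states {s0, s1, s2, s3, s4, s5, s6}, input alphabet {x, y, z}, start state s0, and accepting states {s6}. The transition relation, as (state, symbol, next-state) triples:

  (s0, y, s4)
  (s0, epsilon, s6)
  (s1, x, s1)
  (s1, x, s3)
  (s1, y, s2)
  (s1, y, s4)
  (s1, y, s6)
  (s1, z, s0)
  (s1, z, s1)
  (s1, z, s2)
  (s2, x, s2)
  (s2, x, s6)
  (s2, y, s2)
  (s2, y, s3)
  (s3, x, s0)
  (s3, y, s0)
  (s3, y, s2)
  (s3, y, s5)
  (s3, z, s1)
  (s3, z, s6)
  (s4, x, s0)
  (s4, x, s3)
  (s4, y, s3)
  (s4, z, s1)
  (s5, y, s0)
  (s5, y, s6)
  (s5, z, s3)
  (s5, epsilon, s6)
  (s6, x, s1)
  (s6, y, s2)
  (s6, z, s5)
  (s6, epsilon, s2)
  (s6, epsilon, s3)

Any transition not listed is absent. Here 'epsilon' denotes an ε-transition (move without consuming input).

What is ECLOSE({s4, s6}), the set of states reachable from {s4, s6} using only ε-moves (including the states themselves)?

{s2, s3, s4, s6}

Begin with {s4, s6}.
ε-move s6 → s2; add s2.
ε-move s6 → s3; add s3.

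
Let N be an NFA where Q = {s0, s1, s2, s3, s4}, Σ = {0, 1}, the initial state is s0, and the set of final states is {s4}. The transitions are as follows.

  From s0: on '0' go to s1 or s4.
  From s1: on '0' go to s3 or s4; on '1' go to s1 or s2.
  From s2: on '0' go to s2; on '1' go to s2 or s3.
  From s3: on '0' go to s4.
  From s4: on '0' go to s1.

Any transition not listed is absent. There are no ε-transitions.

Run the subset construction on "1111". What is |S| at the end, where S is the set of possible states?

0

Start in {s0}.
Read '1': {s0} → ∅.
The set is empty and remains empty for the remaining 3 symbols.
That set has 0 states.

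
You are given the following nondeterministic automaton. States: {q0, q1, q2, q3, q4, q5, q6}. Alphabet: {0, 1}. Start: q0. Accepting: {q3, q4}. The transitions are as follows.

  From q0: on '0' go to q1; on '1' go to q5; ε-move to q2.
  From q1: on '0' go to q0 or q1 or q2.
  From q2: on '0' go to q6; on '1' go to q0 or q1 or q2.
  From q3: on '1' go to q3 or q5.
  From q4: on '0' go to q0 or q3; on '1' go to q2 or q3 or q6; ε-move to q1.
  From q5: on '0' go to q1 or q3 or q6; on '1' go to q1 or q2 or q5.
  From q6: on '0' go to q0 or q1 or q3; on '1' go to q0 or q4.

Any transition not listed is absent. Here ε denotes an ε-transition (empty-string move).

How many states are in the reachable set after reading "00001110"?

5

Start: ε-closure({q0}) = {q0, q2}.
Read '0': q0→{q1}, q2→{q6}; now {q1, q6}.
Read '0': q1→{q0, q1, q2}, q6→{q0, q1, q3}; now {q0, q1, q2, q3}.
Read '0': q0→{q1}, q1→{q0, q1, q2}, q2→{q6}, q3→∅; now {q0, q1, q2, q6}.
Read '0': q0→{q1}, q1→{q0, q1, q2}, q2→{q6}, q6→{q0, q1, q3}; now {q0, q1, q2, q3, q6}.
Read '1': q0→{q5}, q1→∅, q2→{q0, q1, q2}, q3→{q3, q5}, q6→{q0, q4}; now {q0, q1, q2, q3, q4, q5}.
Read '1': q0→{q5}, q1→∅, q2→{q0, q1, q2}, q3→{q3, q5}, q4→{q2, q3, q6}, q5→{q1, q2, q5}; now {q0, q1, q2, q3, q5, q6}.
Read '1': q0→{q5}, q1→∅, q2→{q0, q1, q2}, q3→{q3, q5}, q5→{q1, q2, q5}, q6→{q0, q4}; now {q0, q1, q2, q3, q4, q5}.
Read '0': q0→{q1}, q1→{q0, q1, q2}, q2→{q6}, q3→∅, q4→{q0, q3}, q5→{q1, q3, q6}; now {q0, q1, q2, q3, q6}.
That set has 5 states.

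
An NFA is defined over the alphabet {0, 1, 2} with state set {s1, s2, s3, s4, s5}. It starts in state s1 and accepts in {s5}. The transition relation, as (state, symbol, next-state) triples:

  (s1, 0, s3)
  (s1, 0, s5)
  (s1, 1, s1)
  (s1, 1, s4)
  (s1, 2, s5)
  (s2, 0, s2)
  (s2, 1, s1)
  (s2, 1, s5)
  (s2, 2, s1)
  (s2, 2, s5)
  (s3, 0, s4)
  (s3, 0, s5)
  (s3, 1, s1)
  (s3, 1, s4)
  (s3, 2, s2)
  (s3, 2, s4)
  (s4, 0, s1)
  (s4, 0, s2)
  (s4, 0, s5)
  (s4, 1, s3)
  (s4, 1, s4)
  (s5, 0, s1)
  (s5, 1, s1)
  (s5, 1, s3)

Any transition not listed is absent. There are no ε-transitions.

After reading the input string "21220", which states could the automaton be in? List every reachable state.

{s1, s3, s5}

Start in {s1}.
Read '2': s1→{s5}; now {s5}.
Read '1': s5→{s1, s3}; now {s1, s3}.
Read '2': s1→{s5}, s3→{s2, s4}; now {s2, s4, s5}.
Read '2': s2→{s1, s5}, s4→∅, s5→∅; now {s1, s5}.
Read '0': s1→{s3, s5}, s5→{s1}; now {s1, s3, s5}.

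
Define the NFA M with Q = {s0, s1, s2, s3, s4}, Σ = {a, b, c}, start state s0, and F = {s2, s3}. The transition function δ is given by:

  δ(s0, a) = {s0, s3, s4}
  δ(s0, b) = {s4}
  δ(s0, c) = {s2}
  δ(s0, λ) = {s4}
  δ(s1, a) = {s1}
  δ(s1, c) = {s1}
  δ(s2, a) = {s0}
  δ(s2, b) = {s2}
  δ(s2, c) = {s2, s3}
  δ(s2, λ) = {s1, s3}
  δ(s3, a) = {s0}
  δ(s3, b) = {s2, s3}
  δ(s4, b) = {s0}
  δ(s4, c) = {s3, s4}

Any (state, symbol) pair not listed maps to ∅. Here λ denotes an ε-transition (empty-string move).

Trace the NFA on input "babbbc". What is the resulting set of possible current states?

{s1, s2, s3, s4}

Start: ε-closure({s0}) = {s0, s4}.
Read 'b': {s0, s4} → {s0, s4}.
Read 'a': {s0, s4} → {s0, s3, s4}.
Read 'b': {s0, s3, s4} → {s0, s1, s2, s3, s4}.
Read 'b': {s0, s1, s2, s3, s4} → {s0, s1, s2, s3, s4}.
Read 'b': {s0, s1, s2, s3, s4} → {s0, s1, s2, s3, s4}.
Read 'c': {s0, s1, s2, s3, s4} → {s1, s2, s3, s4}.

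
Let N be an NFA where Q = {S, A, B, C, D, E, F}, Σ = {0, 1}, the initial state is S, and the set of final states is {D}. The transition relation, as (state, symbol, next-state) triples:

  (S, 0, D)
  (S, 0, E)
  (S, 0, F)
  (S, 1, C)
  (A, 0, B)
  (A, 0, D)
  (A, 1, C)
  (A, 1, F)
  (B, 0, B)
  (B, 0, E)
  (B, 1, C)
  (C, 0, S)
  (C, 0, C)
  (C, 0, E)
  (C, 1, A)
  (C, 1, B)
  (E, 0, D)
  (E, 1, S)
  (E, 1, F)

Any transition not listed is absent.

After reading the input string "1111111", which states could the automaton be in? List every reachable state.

{C, F}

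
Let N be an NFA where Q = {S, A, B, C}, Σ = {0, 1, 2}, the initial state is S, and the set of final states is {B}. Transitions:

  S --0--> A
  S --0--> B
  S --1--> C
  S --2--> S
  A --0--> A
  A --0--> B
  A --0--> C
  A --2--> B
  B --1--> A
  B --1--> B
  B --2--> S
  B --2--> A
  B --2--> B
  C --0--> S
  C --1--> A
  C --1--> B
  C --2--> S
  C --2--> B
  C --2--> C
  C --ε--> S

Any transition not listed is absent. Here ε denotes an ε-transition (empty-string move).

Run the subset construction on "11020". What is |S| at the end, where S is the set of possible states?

4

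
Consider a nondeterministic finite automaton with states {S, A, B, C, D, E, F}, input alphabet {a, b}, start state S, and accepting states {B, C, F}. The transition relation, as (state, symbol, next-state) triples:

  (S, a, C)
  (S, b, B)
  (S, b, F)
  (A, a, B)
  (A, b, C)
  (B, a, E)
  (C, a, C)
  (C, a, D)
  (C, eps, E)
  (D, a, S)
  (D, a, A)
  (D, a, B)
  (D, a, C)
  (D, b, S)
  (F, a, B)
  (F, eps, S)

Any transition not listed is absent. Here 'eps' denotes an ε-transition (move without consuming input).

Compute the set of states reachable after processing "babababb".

Start in {S}.
Read 'b': S→{B, F}; union {B, F}; ε-closure = {S, B, F}.
Read 'a': S→{C}, B→{E}, F→{B}; now {B, C, E}.
Read 'b': B→∅, C→∅, E→∅; now ∅.
The set is empty and remains empty for the remaining 5 symbols.

∅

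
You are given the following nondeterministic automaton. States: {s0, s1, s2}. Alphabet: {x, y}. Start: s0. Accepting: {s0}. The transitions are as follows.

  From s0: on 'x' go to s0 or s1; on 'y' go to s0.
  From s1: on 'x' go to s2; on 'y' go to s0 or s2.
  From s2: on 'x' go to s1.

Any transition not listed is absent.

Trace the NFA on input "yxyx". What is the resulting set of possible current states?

Start in {s0}.
Read 'y': {s0} → {s0}.
Read 'x': {s0} → {s0, s1}.
Read 'y': {s0, s1} → {s0, s2}.
Read 'x': {s0, s2} → {s0, s1}.

{s0, s1}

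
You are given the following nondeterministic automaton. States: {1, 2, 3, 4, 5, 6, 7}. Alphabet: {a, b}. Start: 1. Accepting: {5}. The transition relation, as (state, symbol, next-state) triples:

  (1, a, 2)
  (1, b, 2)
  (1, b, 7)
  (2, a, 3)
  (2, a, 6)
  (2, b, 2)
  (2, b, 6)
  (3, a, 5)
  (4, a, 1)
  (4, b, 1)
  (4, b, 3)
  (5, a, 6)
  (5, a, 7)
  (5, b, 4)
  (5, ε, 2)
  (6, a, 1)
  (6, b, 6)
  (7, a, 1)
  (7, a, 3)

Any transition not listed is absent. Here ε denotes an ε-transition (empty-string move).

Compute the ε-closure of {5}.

{2, 5}

Begin with {5}.
ε-move 5 → 2; add 2.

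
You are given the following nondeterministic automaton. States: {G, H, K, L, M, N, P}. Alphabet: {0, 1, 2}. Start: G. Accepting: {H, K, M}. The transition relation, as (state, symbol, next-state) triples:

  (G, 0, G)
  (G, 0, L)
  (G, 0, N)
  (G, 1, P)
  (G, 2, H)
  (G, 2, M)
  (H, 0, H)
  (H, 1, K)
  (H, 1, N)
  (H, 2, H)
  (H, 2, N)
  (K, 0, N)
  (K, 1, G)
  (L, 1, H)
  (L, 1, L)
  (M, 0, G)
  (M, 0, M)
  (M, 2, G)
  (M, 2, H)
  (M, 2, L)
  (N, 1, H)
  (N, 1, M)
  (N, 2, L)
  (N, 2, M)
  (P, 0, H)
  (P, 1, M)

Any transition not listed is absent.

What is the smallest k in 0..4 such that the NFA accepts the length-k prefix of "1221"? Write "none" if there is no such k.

none

Start in {G}.
Read '1': {G} → {P}.
Read '2': {P} → ∅.
The set is empty and remains empty for the remaining 2 symbols.
No reachable set along the way intersects F.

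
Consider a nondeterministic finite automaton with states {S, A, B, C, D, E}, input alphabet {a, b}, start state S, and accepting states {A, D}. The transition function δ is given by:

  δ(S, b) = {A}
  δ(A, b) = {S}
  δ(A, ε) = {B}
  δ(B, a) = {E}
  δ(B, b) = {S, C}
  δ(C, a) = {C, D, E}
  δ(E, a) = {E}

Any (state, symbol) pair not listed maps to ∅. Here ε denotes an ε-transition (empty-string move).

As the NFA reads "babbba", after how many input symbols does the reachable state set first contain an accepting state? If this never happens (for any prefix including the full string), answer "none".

1

Start in {S}.
Read 'b': S→{A}; union {A}; ε-closure = {A, B}.
None of the earlier sets intersect F, but {A, B} does.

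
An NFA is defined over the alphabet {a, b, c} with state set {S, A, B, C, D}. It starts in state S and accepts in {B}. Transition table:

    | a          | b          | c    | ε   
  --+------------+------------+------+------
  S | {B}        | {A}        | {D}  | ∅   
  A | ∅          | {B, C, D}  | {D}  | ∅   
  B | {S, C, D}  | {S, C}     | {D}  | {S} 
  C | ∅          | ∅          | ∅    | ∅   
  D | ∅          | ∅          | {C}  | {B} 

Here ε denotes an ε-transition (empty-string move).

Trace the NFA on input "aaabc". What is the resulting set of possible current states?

Start in {S}.
Read 'a': S→{B}; union {B}; ε-closure = {S, B}.
Read 'a': S→{B}, B→{S, C, D}; now {S, B, C, D}.
Read 'a': S→{B}, B→{S, C, D}, C→∅, D→∅; now {S, B, C, D}.
Read 'b': S→{A}, B→{S, C}, C→∅, D→∅; now {S, A, C}.
Read 'c': S→{D}, A→{D}, C→∅; union {D}; ε-closure = {S, B, D}.

{S, B, D}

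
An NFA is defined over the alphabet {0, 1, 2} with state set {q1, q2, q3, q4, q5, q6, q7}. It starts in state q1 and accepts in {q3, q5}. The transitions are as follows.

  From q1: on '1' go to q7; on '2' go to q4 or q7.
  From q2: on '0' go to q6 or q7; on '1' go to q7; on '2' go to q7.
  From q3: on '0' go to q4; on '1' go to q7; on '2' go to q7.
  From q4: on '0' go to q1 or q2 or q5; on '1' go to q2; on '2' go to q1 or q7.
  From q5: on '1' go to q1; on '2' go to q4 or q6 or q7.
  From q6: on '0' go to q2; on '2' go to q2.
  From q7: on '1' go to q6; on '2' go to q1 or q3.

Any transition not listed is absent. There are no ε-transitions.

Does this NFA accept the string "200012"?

Yes

Start in {q1}.
Read '2': q1→{q4, q7}; now {q4, q7}.
Read '0': q4→{q1, q2, q5}, q7→∅; now {q1, q2, q5}.
Read '0': q1→∅, q2→{q6, q7}, q5→∅; now {q6, q7}.
Read '0': q6→{q2}, q7→∅; now {q2}.
Read '1': q2→{q7}; now {q7}.
Read '2': q7→{q1, q3}; now {q1, q3}.
The final set {q1, q3} contains the accepting state q3.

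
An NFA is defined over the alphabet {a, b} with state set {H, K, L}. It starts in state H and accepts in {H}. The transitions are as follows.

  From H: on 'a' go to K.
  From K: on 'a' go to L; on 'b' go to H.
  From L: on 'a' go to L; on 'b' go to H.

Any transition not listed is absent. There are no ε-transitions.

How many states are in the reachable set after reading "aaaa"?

1

Start in {H}.
Read 'a': {H} → {K}.
Read 'a': {K} → {L}.
Read 'a': {L} → {L}.
Read 'a': {L} → {L}.
That set has 1 state.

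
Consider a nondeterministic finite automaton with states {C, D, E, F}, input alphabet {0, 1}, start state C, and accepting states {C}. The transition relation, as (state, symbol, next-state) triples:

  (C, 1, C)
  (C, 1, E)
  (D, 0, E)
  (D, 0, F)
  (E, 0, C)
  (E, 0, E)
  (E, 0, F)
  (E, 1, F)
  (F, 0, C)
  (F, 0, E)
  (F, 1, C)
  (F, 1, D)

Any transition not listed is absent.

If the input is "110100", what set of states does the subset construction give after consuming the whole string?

Start in {C}.
Read '1': C→{C, E}; now {C, E}.
Read '1': C→{C, E}, E→{F}; now {C, E, F}.
Read '0': C→∅, E→{C, E, F}, F→{C, E}; now {C, E, F}.
Read '1': C→{C, E}, E→{F}, F→{C, D}; now {C, D, E, F}.
Read '0': C→∅, D→{E, F}, E→{C, E, F}, F→{C, E}; now {C, E, F}.
Read '0': C→∅, E→{C, E, F}, F→{C, E}; now {C, E, F}.

{C, E, F}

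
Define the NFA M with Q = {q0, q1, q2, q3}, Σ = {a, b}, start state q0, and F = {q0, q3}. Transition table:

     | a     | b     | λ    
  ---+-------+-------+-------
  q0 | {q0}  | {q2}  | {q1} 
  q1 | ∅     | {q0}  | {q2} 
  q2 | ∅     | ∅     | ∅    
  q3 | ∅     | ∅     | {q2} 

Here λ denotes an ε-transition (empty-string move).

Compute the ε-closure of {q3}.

Begin with {q3}.
ε-move q3 → q2; add q2.

{q2, q3}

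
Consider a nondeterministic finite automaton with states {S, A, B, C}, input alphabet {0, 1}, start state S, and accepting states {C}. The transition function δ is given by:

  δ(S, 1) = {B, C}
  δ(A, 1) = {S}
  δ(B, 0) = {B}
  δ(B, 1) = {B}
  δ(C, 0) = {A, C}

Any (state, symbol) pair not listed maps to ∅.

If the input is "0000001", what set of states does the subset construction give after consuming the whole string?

∅

Start in {S}.
Read '0': S→∅; now ∅.
The set is empty and remains empty for the remaining 6 symbols.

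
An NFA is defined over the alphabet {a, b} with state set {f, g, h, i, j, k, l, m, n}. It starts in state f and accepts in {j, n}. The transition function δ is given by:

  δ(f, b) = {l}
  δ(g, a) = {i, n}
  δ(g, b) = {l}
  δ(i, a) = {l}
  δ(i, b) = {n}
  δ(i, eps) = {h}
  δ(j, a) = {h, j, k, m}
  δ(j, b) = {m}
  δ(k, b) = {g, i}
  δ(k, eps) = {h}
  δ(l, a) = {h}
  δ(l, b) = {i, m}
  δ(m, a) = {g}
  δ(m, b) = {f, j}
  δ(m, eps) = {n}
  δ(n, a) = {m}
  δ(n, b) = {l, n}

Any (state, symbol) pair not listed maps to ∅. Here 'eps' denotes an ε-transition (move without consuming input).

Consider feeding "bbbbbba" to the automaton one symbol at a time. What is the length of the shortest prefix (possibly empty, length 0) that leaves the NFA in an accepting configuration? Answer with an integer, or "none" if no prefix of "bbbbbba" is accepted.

2

Start in {f}.
Read 'b': f→{l}; now {l}.
Read 'b': l→{i, m}; union {i, m}; ε-closure = {h, i, m, n}.
None of the earlier sets intersect F, but {h, i, m, n} does.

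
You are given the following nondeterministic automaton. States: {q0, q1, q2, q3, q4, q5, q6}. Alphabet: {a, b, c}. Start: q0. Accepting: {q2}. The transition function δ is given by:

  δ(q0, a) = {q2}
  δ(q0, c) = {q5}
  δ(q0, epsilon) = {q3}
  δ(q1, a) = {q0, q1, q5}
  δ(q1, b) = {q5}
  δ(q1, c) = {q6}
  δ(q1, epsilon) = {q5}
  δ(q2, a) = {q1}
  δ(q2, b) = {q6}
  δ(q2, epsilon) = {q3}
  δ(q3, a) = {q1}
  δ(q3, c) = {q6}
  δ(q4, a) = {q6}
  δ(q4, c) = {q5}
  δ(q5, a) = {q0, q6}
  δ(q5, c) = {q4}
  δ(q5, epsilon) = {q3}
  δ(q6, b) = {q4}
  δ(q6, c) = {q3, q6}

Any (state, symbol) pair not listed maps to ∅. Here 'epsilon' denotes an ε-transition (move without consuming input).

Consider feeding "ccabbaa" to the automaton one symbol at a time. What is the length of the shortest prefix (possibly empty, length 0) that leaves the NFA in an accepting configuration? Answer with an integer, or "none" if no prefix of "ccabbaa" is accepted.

none

Start: ε-closure({q0}) = {q0, q3}.
Read 'c': q0→{q5}, q3→{q6}; union {q5, q6}; ε-closure = {q3, q5, q6}.
Read 'c': q3→{q6}, q5→{q4}, q6→{q3, q6}; now {q3, q4, q6}.
Read 'a': q3→{q1}, q4→{q6}, q6→∅; union {q1, q6}; ε-closure = {q1, q3, q5, q6}.
Read 'b': q1→{q5}, q3→∅, q5→∅, q6→{q4}; union {q4, q5}; ε-closure = {q3, q4, q5}.
Read 'b': q3→∅, q4→∅, q5→∅; now ∅.
The set is empty and remains empty for the remaining 2 symbols.
No reachable set along the way intersects F.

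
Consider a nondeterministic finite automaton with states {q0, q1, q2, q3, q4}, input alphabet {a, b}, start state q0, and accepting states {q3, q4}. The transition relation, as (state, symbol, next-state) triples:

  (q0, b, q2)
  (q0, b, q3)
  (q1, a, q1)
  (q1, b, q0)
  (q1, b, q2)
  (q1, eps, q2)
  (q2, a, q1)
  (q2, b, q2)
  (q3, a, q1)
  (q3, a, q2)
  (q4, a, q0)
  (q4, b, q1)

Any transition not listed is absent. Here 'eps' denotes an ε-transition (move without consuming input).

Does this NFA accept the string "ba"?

Start in {q0}.
Read 'b': q0→{q2, q3}; now {q2, q3}.
Read 'a': q2→{q1}, q3→{q1, q2}; now {q1, q2}.
The final set {q1, q2} contains no accepting state.

No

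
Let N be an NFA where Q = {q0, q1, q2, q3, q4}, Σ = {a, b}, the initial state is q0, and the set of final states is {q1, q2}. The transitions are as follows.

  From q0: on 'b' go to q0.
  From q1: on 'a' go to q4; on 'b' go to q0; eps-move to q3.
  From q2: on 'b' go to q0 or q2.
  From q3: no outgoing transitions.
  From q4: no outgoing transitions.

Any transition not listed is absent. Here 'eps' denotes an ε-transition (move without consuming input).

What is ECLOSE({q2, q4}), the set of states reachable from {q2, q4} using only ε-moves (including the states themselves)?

Begin with {q2, q4}.
No ε-moves leave this set, so the closure equals the set itself.

{q2, q4}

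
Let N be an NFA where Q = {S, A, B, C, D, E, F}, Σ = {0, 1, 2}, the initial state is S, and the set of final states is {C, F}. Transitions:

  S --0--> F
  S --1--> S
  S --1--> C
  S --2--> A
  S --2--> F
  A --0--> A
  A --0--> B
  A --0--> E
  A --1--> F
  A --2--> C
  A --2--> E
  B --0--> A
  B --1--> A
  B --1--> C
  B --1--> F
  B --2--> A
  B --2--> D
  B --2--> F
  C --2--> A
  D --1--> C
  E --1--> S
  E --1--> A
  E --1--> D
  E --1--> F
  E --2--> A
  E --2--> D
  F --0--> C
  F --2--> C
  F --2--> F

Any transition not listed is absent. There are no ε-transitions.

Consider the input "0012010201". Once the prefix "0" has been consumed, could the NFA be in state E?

No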